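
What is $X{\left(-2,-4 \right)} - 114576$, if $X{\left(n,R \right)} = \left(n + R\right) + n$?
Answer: $-114584$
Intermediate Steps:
$X{\left(n,R \right)} = R + 2 n$ ($X{\left(n,R \right)} = \left(R + n\right) + n = R + 2 n$)
$X{\left(-2,-4 \right)} - 114576 = \left(-4 + 2 \left(-2\right)\right) - 114576 = \left(-4 - 4\right) - 114576 = -8 - 114576 = -114584$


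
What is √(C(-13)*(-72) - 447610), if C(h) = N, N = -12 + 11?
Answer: I*√447538 ≈ 668.98*I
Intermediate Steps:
N = -1
C(h) = -1
√(C(-13)*(-72) - 447610) = √(-1*(-72) - 447610) = √(72 - 447610) = √(-447538) = I*√447538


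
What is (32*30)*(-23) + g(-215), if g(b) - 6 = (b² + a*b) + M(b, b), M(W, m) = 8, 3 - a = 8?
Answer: 25234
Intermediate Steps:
a = -5 (a = 3 - 1*8 = 3 - 8 = -5)
g(b) = 14 + b² - 5*b (g(b) = 6 + ((b² - 5*b) + 8) = 6 + (8 + b² - 5*b) = 14 + b² - 5*b)
(32*30)*(-23) + g(-215) = (32*30)*(-23) + (14 + (-215)² - 5*(-215)) = 960*(-23) + (14 + 46225 + 1075) = -22080 + 47314 = 25234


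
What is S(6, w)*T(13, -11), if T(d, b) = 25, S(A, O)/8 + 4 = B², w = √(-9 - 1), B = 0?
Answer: -800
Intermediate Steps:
w = I*√10 (w = √(-10) = I*√10 ≈ 3.1623*I)
S(A, O) = -32 (S(A, O) = -32 + 8*0² = -32 + 8*0 = -32 + 0 = -32)
S(6, w)*T(13, -11) = -32*25 = -800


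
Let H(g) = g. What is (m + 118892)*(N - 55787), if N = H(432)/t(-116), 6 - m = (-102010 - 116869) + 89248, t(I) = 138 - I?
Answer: -1760761607757/127 ≈ -1.3864e+10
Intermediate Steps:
m = 129637 (m = 6 - ((-102010 - 116869) + 89248) = 6 - (-218879 + 89248) = 6 - 1*(-129631) = 6 + 129631 = 129637)
N = 216/127 (N = 432/(138 - 1*(-116)) = 432/(138 + 116) = 432/254 = 432*(1/254) = 216/127 ≈ 1.7008)
(m + 118892)*(N - 55787) = (129637 + 118892)*(216/127 - 55787) = 248529*(-7084733/127) = -1760761607757/127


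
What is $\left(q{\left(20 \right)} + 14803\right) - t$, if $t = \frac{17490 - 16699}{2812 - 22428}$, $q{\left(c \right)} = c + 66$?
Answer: $\frac{292063415}{19616} \approx 14889.0$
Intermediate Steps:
$q{\left(c \right)} = 66 + c$
$t = - \frac{791}{19616}$ ($t = \frac{791}{-19616} = 791 \left(- \frac{1}{19616}\right) = - \frac{791}{19616} \approx -0.040324$)
$\left(q{\left(20 \right)} + 14803\right) - t = \left(\left(66 + 20\right) + 14803\right) - - \frac{791}{19616} = \left(86 + 14803\right) + \frac{791}{19616} = 14889 + \frac{791}{19616} = \frac{292063415}{19616}$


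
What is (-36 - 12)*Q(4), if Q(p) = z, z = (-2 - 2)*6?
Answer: 1152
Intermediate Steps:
z = -24 (z = -4*6 = -24)
Q(p) = -24
(-36 - 12)*Q(4) = (-36 - 12)*(-24) = -48*(-24) = 1152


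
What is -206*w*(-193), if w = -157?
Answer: -6242006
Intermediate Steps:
-206*w*(-193) = -206*(-157)*(-193) = 32342*(-193) = -6242006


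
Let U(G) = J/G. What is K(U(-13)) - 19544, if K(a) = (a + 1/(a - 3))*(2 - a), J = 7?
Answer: -151951259/7774 ≈ -19546.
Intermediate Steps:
U(G) = 7/G
K(a) = (2 - a)*(a + 1/(-3 + a)) (K(a) = (a + 1/(-3 + a))*(2 - a) = (2 - a)*(a + 1/(-3 + a)))
K(U(-13)) - 19544 = (2 - (7/(-13))³ - 49/(-13) + 5*(7/(-13))²)/(-3 + 7/(-13)) - 19544 = (2 - (7*(-1/13))³ - 49*(-1)/13 + 5*(7*(-1/13))²)/(-3 + 7*(-1/13)) - 19544 = (2 - (-7/13)³ - 7*(-7/13) + 5*(-7/13)²)/(-3 - 7/13) - 19544 = (2 - 1*(-343/2197) + 49/13 + 5*(49/169))/(-46/13) - 19544 = -13*(2 + 343/2197 + 49/13 + 245/169)/46 - 19544 = -13/46*16203/2197 - 19544 = -16203/7774 - 19544 = -151951259/7774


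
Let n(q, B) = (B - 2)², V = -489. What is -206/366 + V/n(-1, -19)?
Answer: -14990/8967 ≈ -1.6717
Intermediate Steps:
n(q, B) = (-2 + B)²
-206/366 + V/n(-1, -19) = -206/366 - 489/(-2 - 19)² = -206*1/366 - 489/((-21)²) = -103/183 - 489/441 = -103/183 - 489*1/441 = -103/183 - 163/147 = -14990/8967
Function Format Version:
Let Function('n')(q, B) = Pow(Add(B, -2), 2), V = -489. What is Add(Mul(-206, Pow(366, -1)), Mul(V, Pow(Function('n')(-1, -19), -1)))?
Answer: Rational(-14990, 8967) ≈ -1.6717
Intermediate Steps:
Function('n')(q, B) = Pow(Add(-2, B), 2)
Add(Mul(-206, Pow(366, -1)), Mul(V, Pow(Function('n')(-1, -19), -1))) = Add(Mul(-206, Pow(366, -1)), Mul(-489, Pow(Pow(Add(-2, -19), 2), -1))) = Add(Mul(-206, Rational(1, 366)), Mul(-489, Pow(Pow(-21, 2), -1))) = Add(Rational(-103, 183), Mul(-489, Pow(441, -1))) = Add(Rational(-103, 183), Mul(-489, Rational(1, 441))) = Add(Rational(-103, 183), Rational(-163, 147)) = Rational(-14990, 8967)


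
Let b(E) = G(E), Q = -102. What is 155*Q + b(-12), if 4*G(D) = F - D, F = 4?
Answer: -15806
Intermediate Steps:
G(D) = 1 - D/4 (G(D) = (4 - D)/4 = 1 - D/4)
b(E) = 1 - E/4
155*Q + b(-12) = 155*(-102) + (1 - 1/4*(-12)) = -15810 + (1 + 3) = -15810 + 4 = -15806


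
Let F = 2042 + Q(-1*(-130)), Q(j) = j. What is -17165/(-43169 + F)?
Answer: 17165/40997 ≈ 0.41869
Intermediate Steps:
F = 2172 (F = 2042 - 1*(-130) = 2042 + 130 = 2172)
-17165/(-43169 + F) = -17165/(-43169 + 2172) = -17165/(-40997) = -17165*(-1/40997) = 17165/40997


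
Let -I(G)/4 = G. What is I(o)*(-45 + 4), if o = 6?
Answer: 984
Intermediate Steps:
I(G) = -4*G
I(o)*(-45 + 4) = (-4*6)*(-45 + 4) = -24*(-41) = 984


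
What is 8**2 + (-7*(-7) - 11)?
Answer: 102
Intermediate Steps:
8**2 + (-7*(-7) - 11) = 64 + (49 - 11) = 64 + 38 = 102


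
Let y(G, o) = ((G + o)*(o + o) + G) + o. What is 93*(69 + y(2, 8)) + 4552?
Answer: 26779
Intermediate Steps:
y(G, o) = G + o + 2*o*(G + o) (y(G, o) = ((G + o)*(2*o) + G) + o = (2*o*(G + o) + G) + o = (G + 2*o*(G + o)) + o = G + o + 2*o*(G + o))
93*(69 + y(2, 8)) + 4552 = 93*(69 + (2 + 8 + 2*8² + 2*2*8)) + 4552 = 93*(69 + (2 + 8 + 2*64 + 32)) + 4552 = 93*(69 + (2 + 8 + 128 + 32)) + 4552 = 93*(69 + 170) + 4552 = 93*239 + 4552 = 22227 + 4552 = 26779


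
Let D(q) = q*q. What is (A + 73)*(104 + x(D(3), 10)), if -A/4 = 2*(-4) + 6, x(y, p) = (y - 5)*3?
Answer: 9396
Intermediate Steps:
D(q) = q²
x(y, p) = -15 + 3*y (x(y, p) = (-5 + y)*3 = -15 + 3*y)
A = 8 (A = -4*(2*(-4) + 6) = -4*(-8 + 6) = -4*(-2) = 8)
(A + 73)*(104 + x(D(3), 10)) = (8 + 73)*(104 + (-15 + 3*3²)) = 81*(104 + (-15 + 3*9)) = 81*(104 + (-15 + 27)) = 81*(104 + 12) = 81*116 = 9396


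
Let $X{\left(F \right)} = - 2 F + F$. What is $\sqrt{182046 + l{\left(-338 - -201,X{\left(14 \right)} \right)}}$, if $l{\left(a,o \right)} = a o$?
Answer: $2 \sqrt{45991} \approx 428.91$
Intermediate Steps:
$X{\left(F \right)} = - F$
$\sqrt{182046 + l{\left(-338 - -201,X{\left(14 \right)} \right)}} = \sqrt{182046 + \left(-338 - -201\right) \left(\left(-1\right) 14\right)} = \sqrt{182046 + \left(-338 + 201\right) \left(-14\right)} = \sqrt{182046 - -1918} = \sqrt{182046 + 1918} = \sqrt{183964} = 2 \sqrt{45991}$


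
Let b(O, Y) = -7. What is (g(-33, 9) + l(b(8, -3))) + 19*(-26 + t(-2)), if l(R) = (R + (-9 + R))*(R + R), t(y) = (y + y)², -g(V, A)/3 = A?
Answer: 105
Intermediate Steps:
g(V, A) = -3*A
t(y) = 4*y² (t(y) = (2*y)² = 4*y²)
l(R) = 2*R*(-9 + 2*R) (l(R) = (-9 + 2*R)*(2*R) = 2*R*(-9 + 2*R))
(g(-33, 9) + l(b(8, -3))) + 19*(-26 + t(-2)) = (-3*9 + 2*(-7)*(-9 + 2*(-7))) + 19*(-26 + 4*(-2)²) = (-27 + 2*(-7)*(-9 - 14)) + 19*(-26 + 4*4) = (-27 + 2*(-7)*(-23)) + 19*(-26 + 16) = (-27 + 322) + 19*(-10) = 295 - 190 = 105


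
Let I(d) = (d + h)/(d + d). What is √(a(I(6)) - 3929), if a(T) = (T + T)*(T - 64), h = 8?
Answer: I*√146722/6 ≈ 63.841*I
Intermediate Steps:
I(d) = (8 + d)/(2*d) (I(d) = (d + 8)/(d + d) = (8 + d)/((2*d)) = (8 + d)*(1/(2*d)) = (8 + d)/(2*d))
a(T) = 2*T*(-64 + T) (a(T) = (2*T)*(-64 + T) = 2*T*(-64 + T))
√(a(I(6)) - 3929) = √(2*((½)*(8 + 6)/6)*(-64 + (½)*(8 + 6)/6) - 3929) = √(2*((½)*(⅙)*14)*(-64 + (½)*(⅙)*14) - 3929) = √(2*(7/6)*(-64 + 7/6) - 3929) = √(2*(7/6)*(-377/6) - 3929) = √(-2639/18 - 3929) = √(-73361/18) = I*√146722/6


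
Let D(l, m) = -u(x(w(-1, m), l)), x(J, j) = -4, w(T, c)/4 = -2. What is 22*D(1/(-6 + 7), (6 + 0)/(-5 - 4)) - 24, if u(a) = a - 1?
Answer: 86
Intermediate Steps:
w(T, c) = -8 (w(T, c) = 4*(-2) = -8)
u(a) = -1 + a
D(l, m) = 5 (D(l, m) = -(-1 - 4) = -1*(-5) = 5)
22*D(1/(-6 + 7), (6 + 0)/(-5 - 4)) - 24 = 22*5 - 24 = 110 - 24 = 86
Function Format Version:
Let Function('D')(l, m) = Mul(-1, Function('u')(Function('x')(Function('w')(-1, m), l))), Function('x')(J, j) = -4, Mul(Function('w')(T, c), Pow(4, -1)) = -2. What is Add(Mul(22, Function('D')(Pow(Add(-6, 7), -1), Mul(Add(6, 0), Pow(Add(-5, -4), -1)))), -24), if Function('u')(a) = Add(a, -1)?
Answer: 86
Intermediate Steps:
Function('w')(T, c) = -8 (Function('w')(T, c) = Mul(4, -2) = -8)
Function('u')(a) = Add(-1, a)
Function('D')(l, m) = 5 (Function('D')(l, m) = Mul(-1, Add(-1, -4)) = Mul(-1, -5) = 5)
Add(Mul(22, Function('D')(Pow(Add(-6, 7), -1), Mul(Add(6, 0), Pow(Add(-5, -4), -1)))), -24) = Add(Mul(22, 5), -24) = Add(110, -24) = 86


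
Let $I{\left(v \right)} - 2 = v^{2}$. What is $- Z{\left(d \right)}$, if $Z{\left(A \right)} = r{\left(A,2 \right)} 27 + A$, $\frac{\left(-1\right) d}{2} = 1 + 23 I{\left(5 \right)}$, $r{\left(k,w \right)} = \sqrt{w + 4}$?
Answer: $1244 - 27 \sqrt{6} \approx 1177.9$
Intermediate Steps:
$r{\left(k,w \right)} = \sqrt{4 + w}$
$I{\left(v \right)} = 2 + v^{2}$
$d = -1244$ ($d = - 2 \left(1 + 23 \left(2 + 5^{2}\right)\right) = - 2 \left(1 + 23 \left(2 + 25\right)\right) = - 2 \left(1 + 23 \cdot 27\right) = - 2 \left(1 + 621\right) = \left(-2\right) 622 = -1244$)
$Z{\left(A \right)} = A + 27 \sqrt{6}$ ($Z{\left(A \right)} = \sqrt{4 + 2} \cdot 27 + A = \sqrt{6} \cdot 27 + A = 27 \sqrt{6} + A = A + 27 \sqrt{6}$)
$- Z{\left(d \right)} = - (-1244 + 27 \sqrt{6}) = 1244 - 27 \sqrt{6}$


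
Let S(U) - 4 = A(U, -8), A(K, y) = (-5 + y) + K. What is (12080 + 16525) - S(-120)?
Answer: 28734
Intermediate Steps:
A(K, y) = -5 + K + y
S(U) = -9 + U (S(U) = 4 + (-5 + U - 8) = 4 + (-13 + U) = -9 + U)
(12080 + 16525) - S(-120) = (12080 + 16525) - (-9 - 120) = 28605 - 1*(-129) = 28605 + 129 = 28734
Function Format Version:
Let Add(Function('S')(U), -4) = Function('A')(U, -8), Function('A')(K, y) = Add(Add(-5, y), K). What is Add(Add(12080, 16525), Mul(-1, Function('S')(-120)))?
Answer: 28734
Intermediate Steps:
Function('A')(K, y) = Add(-5, K, y)
Function('S')(U) = Add(-9, U) (Function('S')(U) = Add(4, Add(-5, U, -8)) = Add(4, Add(-13, U)) = Add(-9, U))
Add(Add(12080, 16525), Mul(-1, Function('S')(-120))) = Add(Add(12080, 16525), Mul(-1, Add(-9, -120))) = Add(28605, Mul(-1, -129)) = Add(28605, 129) = 28734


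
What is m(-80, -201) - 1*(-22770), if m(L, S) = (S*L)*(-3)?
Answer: -25470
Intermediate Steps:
m(L, S) = -3*L*S (m(L, S) = (L*S)*(-3) = -3*L*S)
m(-80, -201) - 1*(-22770) = -3*(-80)*(-201) - 1*(-22770) = -48240 + 22770 = -25470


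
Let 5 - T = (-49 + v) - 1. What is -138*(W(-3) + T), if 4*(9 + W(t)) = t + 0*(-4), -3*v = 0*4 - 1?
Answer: -12397/2 ≈ -6198.5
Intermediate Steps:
v = ⅓ (v = -(0*4 - 1)/3 = -(0 - 1)/3 = -⅓*(-1) = ⅓ ≈ 0.33333)
W(t) = -9 + t/4 (W(t) = -9 + (t + 0*(-4))/4 = -9 + (t + 0)/4 = -9 + t/4)
T = 164/3 (T = 5 - ((-49 + ⅓) - 1) = 5 - (-146/3 - 1) = 5 - 1*(-149/3) = 5 + 149/3 = 164/3 ≈ 54.667)
-138*(W(-3) + T) = -138*((-9 + (¼)*(-3)) + 164/3) = -138*((-9 - ¾) + 164/3) = -138*(-39/4 + 164/3) = -138*539/12 = -12397/2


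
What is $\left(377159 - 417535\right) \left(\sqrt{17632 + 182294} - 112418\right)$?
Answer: $4538989168 - 121128 \sqrt{22214} \approx 4.5209 \cdot 10^{9}$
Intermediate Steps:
$\left(377159 - 417535\right) \left(\sqrt{17632 + 182294} - 112418\right) = - 40376 \left(\sqrt{199926} - 112418\right) = - 40376 \left(3 \sqrt{22214} - 112418\right) = - 40376 \left(-112418 + 3 \sqrt{22214}\right) = 4538989168 - 121128 \sqrt{22214}$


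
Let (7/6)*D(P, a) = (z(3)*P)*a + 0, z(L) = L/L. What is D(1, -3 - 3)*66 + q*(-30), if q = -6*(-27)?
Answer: -36396/7 ≈ -5199.4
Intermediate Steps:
z(L) = 1
D(P, a) = 6*P*a/7 (D(P, a) = 6*((1*P)*a + 0)/7 = 6*(P*a + 0)/7 = 6*(P*a)/7 = 6*P*a/7)
q = 162 (q = -1*(-162) = 162)
D(1, -3 - 3)*66 + q*(-30) = ((6/7)*1*(-3 - 3))*66 + 162*(-30) = ((6/7)*1*(-6))*66 - 4860 = -36/7*66 - 4860 = -2376/7 - 4860 = -36396/7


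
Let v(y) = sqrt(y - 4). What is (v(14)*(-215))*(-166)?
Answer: 35690*sqrt(10) ≈ 1.1286e+5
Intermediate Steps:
v(y) = sqrt(-4 + y)
(v(14)*(-215))*(-166) = (sqrt(-4 + 14)*(-215))*(-166) = (sqrt(10)*(-215))*(-166) = -215*sqrt(10)*(-166) = 35690*sqrt(10)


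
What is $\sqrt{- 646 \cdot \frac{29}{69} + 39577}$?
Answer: $\frac{\sqrt{187133451}}{69} \approx 198.26$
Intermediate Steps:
$\sqrt{- 646 \cdot \frac{29}{69} + 39577} = \sqrt{- 646 \cdot 29 \cdot \frac{1}{69} + 39577} = \sqrt{\left(-646\right) \frac{29}{69} + 39577} = \sqrt{- \frac{18734}{69} + 39577} = \sqrt{\frac{2712079}{69}} = \frac{\sqrt{187133451}}{69}$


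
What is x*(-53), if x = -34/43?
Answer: 1802/43 ≈ 41.907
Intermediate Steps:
x = -34/43 (x = -34*1/43 = -34/43 ≈ -0.79070)
x*(-53) = -34/43*(-53) = 1802/43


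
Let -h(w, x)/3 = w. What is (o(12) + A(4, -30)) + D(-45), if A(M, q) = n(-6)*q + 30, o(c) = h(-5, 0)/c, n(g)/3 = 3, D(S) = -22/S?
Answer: -42887/180 ≈ -238.26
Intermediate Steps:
h(w, x) = -3*w
n(g) = 9 (n(g) = 3*3 = 9)
o(c) = 15/c (o(c) = (-3*(-5))/c = 15/c)
A(M, q) = 30 + 9*q (A(M, q) = 9*q + 30 = 30 + 9*q)
(o(12) + A(4, -30)) + D(-45) = (15/12 + (30 + 9*(-30))) - 22/(-45) = (15*(1/12) + (30 - 270)) - 22*(-1/45) = (5/4 - 240) + 22/45 = -955/4 + 22/45 = -42887/180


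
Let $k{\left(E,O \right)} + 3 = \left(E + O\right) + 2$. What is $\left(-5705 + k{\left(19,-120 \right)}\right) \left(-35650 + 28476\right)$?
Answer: $41659418$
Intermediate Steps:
$k{\left(E,O \right)} = -1 + E + O$ ($k{\left(E,O \right)} = -3 + \left(\left(E + O\right) + 2\right) = -3 + \left(2 + E + O\right) = -1 + E + O$)
$\left(-5705 + k{\left(19,-120 \right)}\right) \left(-35650 + 28476\right) = \left(-5705 - 102\right) \left(-35650 + 28476\right) = \left(-5705 - 102\right) \left(-7174\right) = \left(-5807\right) \left(-7174\right) = 41659418$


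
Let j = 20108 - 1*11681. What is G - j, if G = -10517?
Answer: -18944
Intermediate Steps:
j = 8427 (j = 20108 - 11681 = 8427)
G - j = -10517 - 1*8427 = -10517 - 8427 = -18944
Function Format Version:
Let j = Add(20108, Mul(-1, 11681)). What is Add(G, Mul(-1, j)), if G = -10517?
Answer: -18944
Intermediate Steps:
j = 8427 (j = Add(20108, -11681) = 8427)
Add(G, Mul(-1, j)) = Add(-10517, Mul(-1, 8427)) = Add(-10517, -8427) = -18944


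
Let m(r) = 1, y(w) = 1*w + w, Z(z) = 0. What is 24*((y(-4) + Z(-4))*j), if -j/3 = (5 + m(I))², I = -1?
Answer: 20736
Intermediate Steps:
y(w) = 2*w (y(w) = w + w = 2*w)
j = -108 (j = -3*(5 + 1)² = -3*6² = -3*36 = -108)
24*((y(-4) + Z(-4))*j) = 24*((2*(-4) + 0)*(-108)) = 24*((-8 + 0)*(-108)) = 24*(-8*(-108)) = 24*864 = 20736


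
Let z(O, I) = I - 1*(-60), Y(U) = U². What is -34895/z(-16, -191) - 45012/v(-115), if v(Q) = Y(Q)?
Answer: 455589803/1732475 ≈ 262.97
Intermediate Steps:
v(Q) = Q²
z(O, I) = 60 + I (z(O, I) = I + 60 = 60 + I)
-34895/z(-16, -191) - 45012/v(-115) = -34895/(60 - 191) - 45012/((-115)²) = -34895/(-131) - 45012/13225 = -34895*(-1/131) - 45012*1/13225 = 34895/131 - 45012/13225 = 455589803/1732475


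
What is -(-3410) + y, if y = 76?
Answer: 3486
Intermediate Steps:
-(-3410) + y = -(-3410) + 76 = -110*(-31) + 76 = 3410 + 76 = 3486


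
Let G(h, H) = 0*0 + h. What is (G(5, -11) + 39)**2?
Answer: 1936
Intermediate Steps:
G(h, H) = h (G(h, H) = 0 + h = h)
(G(5, -11) + 39)**2 = (5 + 39)**2 = 44**2 = 1936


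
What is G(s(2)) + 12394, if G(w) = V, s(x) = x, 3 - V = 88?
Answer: 12309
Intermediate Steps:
V = -85 (V = 3 - 1*88 = 3 - 88 = -85)
G(w) = -85
G(s(2)) + 12394 = -85 + 12394 = 12309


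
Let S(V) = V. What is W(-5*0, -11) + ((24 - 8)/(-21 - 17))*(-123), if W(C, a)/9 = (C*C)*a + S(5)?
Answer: 1839/19 ≈ 96.789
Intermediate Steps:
W(C, a) = 45 + 9*a*C**2 (W(C, a) = 9*((C*C)*a + 5) = 9*(C**2*a + 5) = 9*(a*C**2 + 5) = 9*(5 + a*C**2) = 45 + 9*a*C**2)
W(-5*0, -11) + ((24 - 8)/(-21 - 17))*(-123) = (45 + 9*(-11)*(-5*0)**2) + ((24 - 8)/(-21 - 17))*(-123) = (45 + 9*(-11)*0**2) + (16/(-38))*(-123) = (45 + 9*(-11)*0) + (16*(-1/38))*(-123) = (45 + 0) - 8/19*(-123) = 45 + 984/19 = 1839/19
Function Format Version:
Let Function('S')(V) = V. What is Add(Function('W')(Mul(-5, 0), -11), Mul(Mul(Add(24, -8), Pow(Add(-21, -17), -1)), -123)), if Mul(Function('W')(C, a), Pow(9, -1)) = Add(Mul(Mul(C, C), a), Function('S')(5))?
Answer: Rational(1839, 19) ≈ 96.789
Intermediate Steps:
Function('W')(C, a) = Add(45, Mul(9, a, Pow(C, 2))) (Function('W')(C, a) = Mul(9, Add(Mul(Mul(C, C), a), 5)) = Mul(9, Add(Mul(Pow(C, 2), a), 5)) = Mul(9, Add(Mul(a, Pow(C, 2)), 5)) = Mul(9, Add(5, Mul(a, Pow(C, 2)))) = Add(45, Mul(9, a, Pow(C, 2))))
Add(Function('W')(Mul(-5, 0), -11), Mul(Mul(Add(24, -8), Pow(Add(-21, -17), -1)), -123)) = Add(Add(45, Mul(9, -11, Pow(Mul(-5, 0), 2))), Mul(Mul(Add(24, -8), Pow(Add(-21, -17), -1)), -123)) = Add(Add(45, Mul(9, -11, Pow(0, 2))), Mul(Mul(16, Pow(-38, -1)), -123)) = Add(Add(45, Mul(9, -11, 0)), Mul(Mul(16, Rational(-1, 38)), -123)) = Add(Add(45, 0), Mul(Rational(-8, 19), -123)) = Add(45, Rational(984, 19)) = Rational(1839, 19)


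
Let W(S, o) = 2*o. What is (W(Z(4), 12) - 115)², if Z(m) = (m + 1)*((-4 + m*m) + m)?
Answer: 8281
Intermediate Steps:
Z(m) = (1 + m)*(-4 + m + m²) (Z(m) = (1 + m)*((-4 + m²) + m) = (1 + m)*(-4 + m + m²))
(W(Z(4), 12) - 115)² = (2*12 - 115)² = (24 - 115)² = (-91)² = 8281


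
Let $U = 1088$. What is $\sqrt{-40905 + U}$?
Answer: $i \sqrt{39817} \approx 199.54 i$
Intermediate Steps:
$\sqrt{-40905 + U} = \sqrt{-40905 + 1088} = \sqrt{-39817} = i \sqrt{39817}$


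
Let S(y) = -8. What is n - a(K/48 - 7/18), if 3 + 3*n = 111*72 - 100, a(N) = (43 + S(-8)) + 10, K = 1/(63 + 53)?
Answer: 7754/3 ≈ 2584.7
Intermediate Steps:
K = 1/116 ≈ 0.0086207
a(N) = 45 (a(N) = (43 - 8) + 10 = 35 + 10 = 45)
n = 7889/3 (n = -1 + (111*72 - 100)/3 = -1 + (7992 - 100)/3 = -1 + (⅓)*7892 = -1 + 7892/3 = 7889/3 ≈ 2629.7)
n - a(K/48 - 7/18) = 7889/3 - 1*45 = 7889/3 - 45 = 7754/3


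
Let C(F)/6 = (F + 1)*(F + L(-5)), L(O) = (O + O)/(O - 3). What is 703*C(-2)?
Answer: 6327/2 ≈ 3163.5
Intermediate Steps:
L(O) = 2*O/(-3 + O) (L(O) = (2*O)/(-3 + O) = 2*O/(-3 + O))
C(F) = 6*(1 + F)*(5/4 + F) (C(F) = 6*((F + 1)*(F + 2*(-5)/(-3 - 5))) = 6*((1 + F)*(F + 2*(-5)/(-8))) = 6*((1 + F)*(F + 2*(-5)*(-1/8))) = 6*((1 + F)*(F + 5/4)) = 6*((1 + F)*(5/4 + F)) = 6*(1 + F)*(5/4 + F))
703*C(-2) = 703*(15/2 + 6*(-2)**2 + (27/2)*(-2)) = 703*(15/2 + 6*4 - 27) = 703*(15/2 + 24 - 27) = 703*(9/2) = 6327/2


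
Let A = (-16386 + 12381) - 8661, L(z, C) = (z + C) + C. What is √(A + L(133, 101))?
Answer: I*√12331 ≈ 111.05*I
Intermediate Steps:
L(z, C) = z + 2*C (L(z, C) = (C + z) + C = z + 2*C)
A = -12666 (A = -4005 - 8661 = -12666)
√(A + L(133, 101)) = √(-12666 + (133 + 2*101)) = √(-12666 + (133 + 202)) = √(-12666 + 335) = √(-12331) = I*√12331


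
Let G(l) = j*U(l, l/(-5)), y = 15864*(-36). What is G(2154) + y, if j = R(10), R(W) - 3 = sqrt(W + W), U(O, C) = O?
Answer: -564642 + 4308*sqrt(5) ≈ -5.5501e+5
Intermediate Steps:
R(W) = 3 + sqrt(2)*sqrt(W) (R(W) = 3 + sqrt(W + W) = 3 + sqrt(2*W) = 3 + sqrt(2)*sqrt(W))
y = -571104
j = 3 + 2*sqrt(5) (j = 3 + sqrt(2)*sqrt(10) = 3 + 2*sqrt(5) ≈ 7.4721)
G(l) = l*(3 + 2*sqrt(5)) (G(l) = (3 + 2*sqrt(5))*l = l*(3 + 2*sqrt(5)))
G(2154) + y = 2154*(3 + 2*sqrt(5)) - 571104 = (6462 + 4308*sqrt(5)) - 571104 = -564642 + 4308*sqrt(5)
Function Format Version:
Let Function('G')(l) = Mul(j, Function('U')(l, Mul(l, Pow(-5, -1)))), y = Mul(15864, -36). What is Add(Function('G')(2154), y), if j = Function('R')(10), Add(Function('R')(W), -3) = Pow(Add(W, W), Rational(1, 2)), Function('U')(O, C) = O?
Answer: Add(-564642, Mul(4308, Pow(5, Rational(1, 2)))) ≈ -5.5501e+5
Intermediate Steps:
Function('R')(W) = Add(3, Mul(Pow(2, Rational(1, 2)), Pow(W, Rational(1, 2)))) (Function('R')(W) = Add(3, Pow(Add(W, W), Rational(1, 2))) = Add(3, Pow(Mul(2, W), Rational(1, 2))) = Add(3, Mul(Pow(2, Rational(1, 2)), Pow(W, Rational(1, 2)))))
y = -571104
j = Add(3, Mul(2, Pow(5, Rational(1, 2)))) (j = Add(3, Mul(Pow(2, Rational(1, 2)), Pow(10, Rational(1, 2)))) = Add(3, Mul(2, Pow(5, Rational(1, 2)))) ≈ 7.4721)
Function('G')(l) = Mul(l, Add(3, Mul(2, Pow(5, Rational(1, 2))))) (Function('G')(l) = Mul(Add(3, Mul(2, Pow(5, Rational(1, 2)))), l) = Mul(l, Add(3, Mul(2, Pow(5, Rational(1, 2))))))
Add(Function('G')(2154), y) = Add(Mul(2154, Add(3, Mul(2, Pow(5, Rational(1, 2))))), -571104) = Add(Add(6462, Mul(4308, Pow(5, Rational(1, 2)))), -571104) = Add(-564642, Mul(4308, Pow(5, Rational(1, 2))))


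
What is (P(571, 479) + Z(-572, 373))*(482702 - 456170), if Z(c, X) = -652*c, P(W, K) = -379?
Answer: 9884894580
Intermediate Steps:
(P(571, 479) + Z(-572, 373))*(482702 - 456170) = (-379 - 652*(-572))*(482702 - 456170) = (-379 + 372944)*26532 = 372565*26532 = 9884894580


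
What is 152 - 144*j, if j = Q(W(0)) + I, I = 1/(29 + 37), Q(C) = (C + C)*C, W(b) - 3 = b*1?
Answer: -26864/11 ≈ -2442.2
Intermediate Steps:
W(b) = 3 + b (W(b) = 3 + b*1 = 3 + b)
Q(C) = 2*C² (Q(C) = (2*C)*C = 2*C²)
I = 1/66 ≈ 0.015152
j = 1189/66 (j = 2*(3 + 0)² + 1/66 = 2*3² + 1/66 = 2*9 + 1/66 = 18 + 1/66 = 1189/66 ≈ 18.015)
152 - 144*j = 152 - 144*1189/66 = 152 - 28536/11 = -26864/11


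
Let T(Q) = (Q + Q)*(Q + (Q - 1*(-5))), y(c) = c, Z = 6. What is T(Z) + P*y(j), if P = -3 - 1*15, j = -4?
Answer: 276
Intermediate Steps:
P = -18 (P = -3 - 15 = -18)
T(Q) = 2*Q*(5 + 2*Q) (T(Q) = (2*Q)*(Q + (Q + 5)) = (2*Q)*(Q + (5 + Q)) = (2*Q)*(5 + 2*Q) = 2*Q*(5 + 2*Q))
T(Z) + P*y(j) = 2*6*(5 + 2*6) - 18*(-4) = 2*6*(5 + 12) + 72 = 2*6*17 + 72 = 204 + 72 = 276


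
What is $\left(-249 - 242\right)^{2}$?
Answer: $241081$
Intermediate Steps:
$\left(-249 - 242\right)^{2} = \left(-491\right)^{2} = 241081$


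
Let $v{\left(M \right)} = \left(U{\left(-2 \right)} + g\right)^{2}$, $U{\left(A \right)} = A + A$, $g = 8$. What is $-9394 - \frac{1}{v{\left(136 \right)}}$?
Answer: $- \frac{150305}{16} \approx -9394.1$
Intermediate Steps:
$U{\left(A \right)} = 2 A$
$v{\left(M \right)} = 16$ ($v{\left(M \right)} = \left(2 \left(-2\right) + 8\right)^{2} = \left(-4 + 8\right)^{2} = 4^{2} = 16$)
$-9394 - \frac{1}{v{\left(136 \right)}} = -9394 - \frac{1}{16} = - \frac{150305}{16}$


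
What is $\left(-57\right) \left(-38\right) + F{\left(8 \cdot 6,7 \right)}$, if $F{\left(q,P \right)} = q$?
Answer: $2214$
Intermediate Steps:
$\left(-57\right) \left(-38\right) + F{\left(8 \cdot 6,7 \right)} = \left(-57\right) \left(-38\right) + 8 \cdot 6 = 2166 + 48 = 2214$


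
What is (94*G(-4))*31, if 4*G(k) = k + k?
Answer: -5828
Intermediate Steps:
G(k) = k/2 (G(k) = (k + k)/4 = (2*k)/4 = k/2)
(94*G(-4))*31 = (94*((½)*(-4)))*31 = (94*(-2))*31 = -188*31 = -5828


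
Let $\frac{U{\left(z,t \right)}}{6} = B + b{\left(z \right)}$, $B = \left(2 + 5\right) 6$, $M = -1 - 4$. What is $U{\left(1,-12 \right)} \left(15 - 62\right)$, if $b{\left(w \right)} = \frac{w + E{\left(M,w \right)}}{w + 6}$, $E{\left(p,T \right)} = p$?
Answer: $- \frac{81780}{7} \approx -11683.0$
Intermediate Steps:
$M = -5$
$B = 42$ ($B = 7 \cdot 6 = 42$)
$b{\left(w \right)} = \frac{-5 + w}{6 + w}$ ($b{\left(w \right)} = \frac{w - 5}{w + 6} = \frac{-5 + w}{6 + w}$)
$U{\left(z,t \right)} = 252 + \frac{6 \left(-5 + z\right)}{6 + z}$ ($U{\left(z,t \right)} = 6 \left(42 + \frac{-5 + z}{6 + z}\right) = 252 + \frac{6 \left(-5 + z\right)}{6 + z}$)
$U{\left(1,-12 \right)} \left(15 - 62\right) = \frac{6 \left(247 + 43 \cdot 1\right)}{6 + 1} \left(15 - 62\right) = \frac{6 \left(247 + 43\right)}{7} \left(-47\right) = 6 \cdot \frac{1}{7} \cdot 290 \left(-47\right) = \frac{1740}{7} \left(-47\right) = - \frac{81780}{7}$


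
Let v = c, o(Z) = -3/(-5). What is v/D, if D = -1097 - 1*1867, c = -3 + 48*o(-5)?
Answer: -43/4940 ≈ -0.0087045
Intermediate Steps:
o(Z) = ⅗ (o(Z) = -3*(-⅕) = ⅗)
c = 129/5 (c = -3 + 48*(⅗) = -3 + 144/5 = 129/5 ≈ 25.800)
D = -2964 (D = -1097 - 1867 = -2964)
v = 129/5 ≈ 25.800
v/D = (129/5)/(-2964) = (129/5)*(-1/2964) = -43/4940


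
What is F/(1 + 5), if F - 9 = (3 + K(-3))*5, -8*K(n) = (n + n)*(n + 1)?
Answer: 11/4 ≈ 2.7500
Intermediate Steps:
K(n) = -n*(1 + n)/4 (K(n) = -(n + n)*(n + 1)/8 = -2*n*(1 + n)/8 = -n*(1 + n)/4)
F = 33/2 (F = 9 + (3 - ¼*(-3)*(1 - 3))*5 = 9 + (3 - ¼*(-3)*(-2))*5 = 9 + (3 - 3/2)*5 = 9 + (3/2)*5 = 9 + 15/2 = 33/2 ≈ 16.500)
F/(1 + 5) = (33/2)/(1 + 5) = (33/2)/6 = (⅙)*(33/2) = 11/4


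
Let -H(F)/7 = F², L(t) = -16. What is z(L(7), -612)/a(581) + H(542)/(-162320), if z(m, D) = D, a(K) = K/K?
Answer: -24320873/40580 ≈ -599.33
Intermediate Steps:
a(K) = 1
H(F) = -7*F²
z(L(7), -612)/a(581) + H(542)/(-162320) = -612/1 - 7*542²/(-162320) = -612*1 - 7*293764*(-1/162320) = -612 - 2056348*(-1/162320) = -612 + 514087/40580 = -24320873/40580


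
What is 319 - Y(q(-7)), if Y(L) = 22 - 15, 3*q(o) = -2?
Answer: 312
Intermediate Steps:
q(o) = -⅔ (q(o) = (⅓)*(-2) = -⅔)
Y(L) = 7
319 - Y(q(-7)) = 319 - 1*7 = 319 - 7 = 312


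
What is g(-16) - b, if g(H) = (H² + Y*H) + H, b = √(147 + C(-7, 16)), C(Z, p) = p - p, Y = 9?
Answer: 96 - 7*√3 ≈ 83.876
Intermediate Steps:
C(Z, p) = 0
b = 7*√3 (b = √(147 + 0) = √147 = 7*√3 ≈ 12.124)
g(H) = H² + 10*H (g(H) = (H² + 9*H) + H = H² + 10*H)
g(-16) - b = -16*(10 - 16) - 7*√3 = -16*(-6) - 7*√3 = 96 - 7*√3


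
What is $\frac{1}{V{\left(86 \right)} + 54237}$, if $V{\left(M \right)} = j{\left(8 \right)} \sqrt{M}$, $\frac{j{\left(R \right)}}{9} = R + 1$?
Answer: $\frac{18079}{980362641} - \frac{9 \sqrt{86}}{326787547} \approx 1.8186 \cdot 10^{-5}$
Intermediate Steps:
$j{\left(R \right)} = 9 + 9 R$ ($j{\left(R \right)} = 9 \left(R + 1\right) = 9 \left(1 + R\right) = 9 + 9 R$)
$V{\left(M \right)} = 81 \sqrt{M}$ ($V{\left(M \right)} = \left(9 + 9 \cdot 8\right) \sqrt{M} = \left(9 + 72\right) \sqrt{M} = 81 \sqrt{M}$)
$\frac{1}{V{\left(86 \right)} + 54237} = \frac{1}{81 \sqrt{86} + 54237} = \frac{1}{54237 + 81 \sqrt{86}}$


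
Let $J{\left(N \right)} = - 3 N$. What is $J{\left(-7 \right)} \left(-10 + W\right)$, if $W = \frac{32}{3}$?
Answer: $14$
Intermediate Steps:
$W = \frac{32}{3}$ ($W = 32 \cdot \frac{1}{3} = \frac{32}{3} \approx 10.667$)
$J{\left(-7 \right)} \left(-10 + W\right) = \left(-3\right) \left(-7\right) \left(-10 + \frac{32}{3}\right) = 21 \cdot \frac{2}{3} = 14$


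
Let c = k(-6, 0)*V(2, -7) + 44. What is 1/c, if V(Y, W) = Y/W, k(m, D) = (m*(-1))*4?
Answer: 7/260 ≈ 0.026923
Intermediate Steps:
k(m, D) = -4*m (k(m, D) = -m*4 = -4*m)
c = 260/7 (c = (-4*(-6))*(2/(-7)) + 44 = 24*(2*(-⅐)) + 44 = 24*(-2/7) + 44 = -48/7 + 44 = 260/7 ≈ 37.143)
1/c = 1/(260/7) = 7/260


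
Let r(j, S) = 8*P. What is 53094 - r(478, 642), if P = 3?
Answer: 53070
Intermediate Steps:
r(j, S) = 24 (r(j, S) = 8*3 = 24)
53094 - r(478, 642) = 53094 - 1*24 = 53094 - 24 = 53070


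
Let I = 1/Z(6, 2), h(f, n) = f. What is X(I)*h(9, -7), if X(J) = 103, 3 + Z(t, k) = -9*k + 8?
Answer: 927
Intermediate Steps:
Z(t, k) = 5 - 9*k (Z(t, k) = -3 + (-9*k + 8) = -3 + (8 - 9*k) = 5 - 9*k)
I = -1/13 (I = 1/(5 - 9*2) = 1/(5 - 18) = 1/(-13) = -1/13 ≈ -0.076923)
X(I)*h(9, -7) = 103*9 = 927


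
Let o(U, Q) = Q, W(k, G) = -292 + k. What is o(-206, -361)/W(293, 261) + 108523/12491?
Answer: -4400728/12491 ≈ -352.31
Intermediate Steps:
o(-206, -361)/W(293, 261) + 108523/12491 = -361/(-292 + 293) + 108523/12491 = -361/1 + 108523*(1/12491) = -361*1 + 108523/12491 = -361 + 108523/12491 = -4400728/12491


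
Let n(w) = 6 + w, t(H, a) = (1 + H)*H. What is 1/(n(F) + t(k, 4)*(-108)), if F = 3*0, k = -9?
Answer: -1/7770 ≈ -0.00012870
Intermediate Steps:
t(H, a) = H*(1 + H)
F = 0
1/(n(F) + t(k, 4)*(-108)) = 1/((6 + 0) - 9*(1 - 9)*(-108)) = 1/(6 - 9*(-8)*(-108)) = 1/(6 + 72*(-108)) = 1/(6 - 7776) = 1/(-7770) = -1/7770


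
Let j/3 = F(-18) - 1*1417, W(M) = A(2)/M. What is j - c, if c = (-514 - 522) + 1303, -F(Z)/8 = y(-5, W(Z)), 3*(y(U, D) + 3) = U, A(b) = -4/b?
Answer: -4406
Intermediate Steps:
W(M) = -2/M (W(M) = (-4/2)/M = (-4*½)/M = -2/M)
y(U, D) = -3 + U/3
F(Z) = 112/3 (F(Z) = -8*(-3 + (⅓)*(-5)) = -8*(-3 - 5/3) = -8*(-14/3) = 112/3)
j = -4139 (j = 3*(112/3 - 1*1417) = 3*(112/3 - 1417) = 3*(-4139/3) = -4139)
c = 267 (c = -1036 + 1303 = 267)
j - c = -4139 - 1*267 = -4139 - 267 = -4406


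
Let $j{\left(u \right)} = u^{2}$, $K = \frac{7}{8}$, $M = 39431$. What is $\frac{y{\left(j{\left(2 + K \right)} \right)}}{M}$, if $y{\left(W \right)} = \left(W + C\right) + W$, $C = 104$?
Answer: $\frac{551}{180256} \approx 0.0030568$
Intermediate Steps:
$K = \frac{7}{8}$ ($K = 7 \cdot \frac{1}{8} = \frac{7}{8} \approx 0.875$)
$y{\left(W \right)} = 104 + 2 W$ ($y{\left(W \right)} = \left(W + 104\right) + W = \left(104 + W\right) + W = 104 + 2 W$)
$\frac{y{\left(j{\left(2 + K \right)} \right)}}{M} = \frac{104 + 2 \left(2 + \frac{7}{8}\right)^{2}}{39431} = \left(104 + 2 \left(\frac{23}{8}\right)^{2}\right) \frac{1}{39431} = \left(104 + 2 \cdot \frac{529}{64}\right) \frac{1}{39431} = \left(104 + \frac{529}{32}\right) \frac{1}{39431} = \frac{3857}{32} \cdot \frac{1}{39431} = \frac{551}{180256}$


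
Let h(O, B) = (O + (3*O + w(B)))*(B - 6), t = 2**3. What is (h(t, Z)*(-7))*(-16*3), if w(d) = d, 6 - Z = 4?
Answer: -45696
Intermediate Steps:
Z = 2 (Z = 6 - 1*4 = 6 - 4 = 2)
t = 8
h(O, B) = (-6 + B)*(B + 4*O) (h(O, B) = (O + (3*O + B))*(B - 6) = (O + (B + 3*O))*(-6 + B) = (B + 4*O)*(-6 + B) = (-6 + B)*(B + 4*O))
(h(t, Z)*(-7))*(-16*3) = ((2**2 - 24*8 - 6*2 + 4*2*8)*(-7))*(-16*3) = ((4 - 192 - 12 + 64)*(-7))*(-48) = -136*(-7)*(-48) = 952*(-48) = -45696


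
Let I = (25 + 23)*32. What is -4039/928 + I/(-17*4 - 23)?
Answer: -1792957/84448 ≈ -21.232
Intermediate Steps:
I = 1536 (I = 48*32 = 1536)
-4039/928 + I/(-17*4 - 23) = -4039/928 + 1536/(-17*4 - 23) = -4039*1/928 + 1536/(-68 - 23) = -4039/928 + 1536/(-91) = -4039/928 + 1536*(-1/91) = -4039/928 - 1536/91 = -1792957/84448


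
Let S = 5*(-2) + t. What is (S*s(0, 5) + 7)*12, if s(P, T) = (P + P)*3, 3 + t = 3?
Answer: 84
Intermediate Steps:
t = 0 (t = -3 + 3 = 0)
s(P, T) = 6*P (s(P, T) = (2*P)*3 = 6*P)
S = -10 (S = 5*(-2) + 0 = -10 + 0 = -10)
(S*s(0, 5) + 7)*12 = (-60*0 + 7)*12 = (-10*0 + 7)*12 = (0 + 7)*12 = 7*12 = 84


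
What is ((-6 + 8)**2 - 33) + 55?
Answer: 26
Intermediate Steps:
((-6 + 8)**2 - 33) + 55 = (2**2 - 33) + 55 = (4 - 33) + 55 = -29 + 55 = 26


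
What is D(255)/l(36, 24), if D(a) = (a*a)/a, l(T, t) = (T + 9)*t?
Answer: 17/72 ≈ 0.23611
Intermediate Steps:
l(T, t) = t*(9 + T) (l(T, t) = (9 + T)*t = t*(9 + T))
D(a) = a (D(a) = a²/a = a)
D(255)/l(36, 24) = 255/((24*(9 + 36))) = 255/((24*45)) = 255/1080 = 255*(1/1080) = 17/72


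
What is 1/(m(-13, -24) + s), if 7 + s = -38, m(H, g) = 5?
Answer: -1/40 ≈ -0.025000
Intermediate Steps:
s = -45 (s = -7 - 38 = -45)
1/(m(-13, -24) + s) = 1/(5 - 45) = 1/(-40) = -1/40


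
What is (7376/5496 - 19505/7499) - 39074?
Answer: -201308427019/5151813 ≈ -39075.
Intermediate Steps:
(7376/5496 - 19505/7499) - 39074 = (7376*(1/5496) - 19505*1/7499) - 39074 = (922/687 - 19505/7499) - 39074 = -6485857/5151813 - 39074 = -201308427019/5151813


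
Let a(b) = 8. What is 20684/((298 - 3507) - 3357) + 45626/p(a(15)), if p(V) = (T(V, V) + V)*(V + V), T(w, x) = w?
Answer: 73571303/420224 ≈ 175.08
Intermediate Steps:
p(V) = 4*V² (p(V) = (V + V)*(V + V) = (2*V)*(2*V) = 4*V²)
20684/((298 - 3507) - 3357) + 45626/p(a(15)) = 20684/((298 - 3507) - 3357) + 45626/((4*8²)) = 20684/(-3209 - 3357) + 45626/((4*64)) = 20684/(-6566) + 45626/256 = 20684*(-1/6566) + 45626*(1/256) = -10342/3283 + 22813/128 = 73571303/420224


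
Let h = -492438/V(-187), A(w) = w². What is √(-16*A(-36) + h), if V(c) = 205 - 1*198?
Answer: I*√4463130/7 ≈ 301.8*I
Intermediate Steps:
V(c) = 7 (V(c) = 205 - 198 = 7)
h = -492438/7 ≈ -70348.
√(-16*A(-36) + h) = √(-16*(-36)² - 492438/7) = √(-16*1296 - 492438/7) = √(-20736 - 492438/7) = √(-637590/7) = I*√4463130/7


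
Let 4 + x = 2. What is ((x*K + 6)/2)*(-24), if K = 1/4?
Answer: -66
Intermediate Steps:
x = -2 (x = -4 + 2 = -2)
K = 1/4 ≈ 0.25000
((x*K + 6)/2)*(-24) = ((-2*1/4 + 6)/2)*(-24) = ((-1/2 + 6)/2)*(-24) = ((1/2)*(11/2))*(-24) = (11/4)*(-24) = -66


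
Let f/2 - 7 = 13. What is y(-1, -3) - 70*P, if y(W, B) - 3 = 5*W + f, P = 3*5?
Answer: -1012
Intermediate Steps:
f = 40 (f = 14 + 2*13 = 14 + 26 = 40)
P = 15
y(W, B) = 43 + 5*W (y(W, B) = 3 + (5*W + 40) = 3 + (40 + 5*W) = 43 + 5*W)
y(-1, -3) - 70*P = (43 + 5*(-1)) - 70*15 = (43 - 5) - 1050 = 38 - 1050 = -1012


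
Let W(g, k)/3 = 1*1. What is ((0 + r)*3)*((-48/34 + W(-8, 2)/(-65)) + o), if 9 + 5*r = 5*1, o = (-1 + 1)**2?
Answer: 19332/5525 ≈ 3.4990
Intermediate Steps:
W(g, k) = 3 (W(g, k) = 3*(1*1) = 3*1 = 3)
o = 0 (o = 0**2 = 0)
r = -4/5 (r = -9/5 + (5*1)/5 = -9/5 + (1/5)*5 = -9/5 + 1 = -4/5 ≈ -0.80000)
((0 + r)*3)*((-48/34 + W(-8, 2)/(-65)) + o) = ((0 - 4/5)*3)*((-48/34 + 3/(-65)) + 0) = (-4/5*3)*((-48*1/34 + 3*(-1/65)) + 0) = -12*((-24/17 - 3/65) + 0)/5 = -12*(-1611/1105 + 0)/5 = -12/5*(-1611/1105) = 19332/5525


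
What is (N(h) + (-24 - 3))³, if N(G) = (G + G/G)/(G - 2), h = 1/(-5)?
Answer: -27270901/1331 ≈ -20489.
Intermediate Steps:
h = -⅕ ≈ -0.20000
N(G) = (1 + G)/(-2 + G) (N(G) = (G + 1)/(-2 + G) = (1 + G)/(-2 + G))
(N(h) + (-24 - 3))³ = ((1 - ⅕)/(-2 - ⅕) + (-24 - 3))³ = ((⅘)/(-11/5) - 27)³ = (-5/11*⅘ - 27)³ = (-4/11 - 27)³ = (-301/11)³ = -27270901/1331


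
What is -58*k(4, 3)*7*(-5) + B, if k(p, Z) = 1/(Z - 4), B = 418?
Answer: -1612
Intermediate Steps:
k(p, Z) = 1/(-4 + Z)
-58*k(4, 3)*7*(-5) + B = -58*7/(-4 + 3)*(-5) + 418 = -58*7/(-1)*(-5) + 418 = -58*(-1*7)*(-5) + 418 = -(-406)*(-5) + 418 = -58*35 + 418 = -2030 + 418 = -1612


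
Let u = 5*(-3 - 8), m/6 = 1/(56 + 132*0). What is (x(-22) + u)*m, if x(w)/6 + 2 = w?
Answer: -597/28 ≈ -21.321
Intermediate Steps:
x(w) = -12 + 6*w
m = 3/28 (m = 6/(56 + 132*0) = 6/(56 + 0) = 6/56 = 6*(1/56) = 3/28 ≈ 0.10714)
u = -55 (u = 5*(-11) = -55)
(x(-22) + u)*m = ((-12 + 6*(-22)) - 55)*(3/28) = ((-12 - 132) - 55)*(3/28) = (-144 - 55)*(3/28) = -199*3/28 = -597/28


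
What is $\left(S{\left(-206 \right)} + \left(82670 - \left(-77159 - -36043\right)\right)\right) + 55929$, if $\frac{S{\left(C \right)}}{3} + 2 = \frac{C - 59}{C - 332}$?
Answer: $\frac{96684237}{538} \approx 1.7971 \cdot 10^{5}$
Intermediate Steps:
$S{\left(C \right)} = -6 + \frac{3 \left(-59 + C\right)}{-332 + C}$ ($S{\left(C \right)} = -6 + 3 \frac{C - 59}{C - 332} = -6 + 3 \frac{-59 + C}{-332 + C} = -6 + \frac{3 \left(-59 + C\right)}{-332 + C}$)
$\left(S{\left(-206 \right)} + \left(82670 - \left(-77159 - -36043\right)\right)\right) + 55929 = \left(\frac{3 \left(605 - -206\right)}{-332 - 206} + \left(82670 - \left(-77159 - -36043\right)\right)\right) + 55929 = \left(\frac{3 \left(605 + 206\right)}{-538} + \left(82670 - \left(-77159 + 36043\right)\right)\right) + 55929 = \left(3 \left(- \frac{1}{538}\right) 811 + \left(82670 - -41116\right)\right) + 55929 = \left(- \frac{2433}{538} + \left(82670 + 41116\right)\right) + 55929 = \left(- \frac{2433}{538} + 123786\right) + 55929 = \frac{66594435}{538} + 55929 = \frac{96684237}{538}$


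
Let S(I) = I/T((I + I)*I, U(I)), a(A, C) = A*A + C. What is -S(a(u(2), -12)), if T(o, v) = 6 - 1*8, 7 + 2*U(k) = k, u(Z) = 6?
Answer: 12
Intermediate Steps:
U(k) = -7/2 + k/2
a(A, C) = C + A² (a(A, C) = A² + C = C + A²)
T(o, v) = -2 (T(o, v) = 6 - 8 = -2)
S(I) = -I/2 (S(I) = I/(-2) = I*(-½) = -I/2)
-S(a(u(2), -12)) = -(-1)*(-12 + 6²)/2 = -(-1)*(-12 + 36)/2 = -(-1)*24/2 = -1*(-12) = 12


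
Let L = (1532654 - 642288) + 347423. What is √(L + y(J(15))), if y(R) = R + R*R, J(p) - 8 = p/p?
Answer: √1237879 ≈ 1112.6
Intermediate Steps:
J(p) = 9 (J(p) = 8 + p/p = 8 + 1 = 9)
y(R) = R + R²
L = 1237789 (L = 890366 + 347423 = 1237789)
√(L + y(J(15))) = √(1237789 + 9*(1 + 9)) = √(1237789 + 9*10) = √(1237789 + 90) = √1237879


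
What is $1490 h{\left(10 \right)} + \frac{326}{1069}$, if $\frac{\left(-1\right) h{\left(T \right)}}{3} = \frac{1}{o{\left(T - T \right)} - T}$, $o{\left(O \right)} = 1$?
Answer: $\frac{1593788}{3207} \approx 496.97$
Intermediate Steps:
$h{\left(T \right)} = - \frac{3}{1 - T}$
$1490 h{\left(10 \right)} + \frac{326}{1069} = 1490 \frac{3}{-1 + 10} + \frac{326}{1069} = 1490 \cdot \frac{3}{9} + 326 \cdot \frac{1}{1069} = 1490 \cdot 3 \cdot \frac{1}{9} + \frac{326}{1069} = 1490 \cdot \frac{1}{3} + \frac{326}{1069} = \frac{1490}{3} + \frac{326}{1069} = \frac{1593788}{3207}$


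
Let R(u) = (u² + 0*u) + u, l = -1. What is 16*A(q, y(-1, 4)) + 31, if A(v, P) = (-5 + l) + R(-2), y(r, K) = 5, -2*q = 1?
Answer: -33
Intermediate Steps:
q = -½ (q = -½*1 = -½ ≈ -0.50000)
R(u) = u + u² (R(u) = (u² + 0) + u = u² + u = u + u²)
A(v, P) = -4 (A(v, P) = (-5 - 1) - 2*(1 - 2) = -6 - 2*(-1) = -6 + 2 = -4)
16*A(q, y(-1, 4)) + 31 = 16*(-4) + 31 = -64 + 31 = -33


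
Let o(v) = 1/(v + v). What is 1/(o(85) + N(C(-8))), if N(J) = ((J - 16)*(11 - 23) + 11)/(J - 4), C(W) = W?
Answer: -1020/25409 ≈ -0.040143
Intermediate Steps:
N(J) = (203 - 12*J)/(-4 + J) (N(J) = ((-16 + J)*(-12) + 11)/(-4 + J) = ((192 - 12*J) + 11)/(-4 + J) = (203 - 12*J)/(-4 + J))
o(v) = 1/(2*v)
1/(o(85) + N(C(-8))) = 1/((1/2)/85 + (203 - 12*(-8))/(-4 - 8)) = 1/((1/2)*(1/85) + (203 + 96)/(-12)) = 1/(1/170 - 1/12*299) = 1/(1/170 - 299/12) = 1/(-25409/1020) = -1020/25409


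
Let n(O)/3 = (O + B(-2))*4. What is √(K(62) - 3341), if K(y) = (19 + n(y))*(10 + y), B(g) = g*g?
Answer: √55051 ≈ 234.63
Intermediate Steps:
B(g) = g²
n(O) = 48 + 12*O (n(O) = 3*((O + (-2)²)*4) = 3*((O + 4)*4) = 3*((4 + O)*4) = 3*(16 + 4*O) = 48 + 12*O)
K(y) = (10 + y)*(67 + 12*y) (K(y) = (19 + (48 + 12*y))*(10 + y) = (67 + 12*y)*(10 + y) = (10 + y)*(67 + 12*y))
√(K(62) - 3341) = √((670 + 12*62² + 187*62) - 3341) = √((670 + 12*3844 + 11594) - 3341) = √((670 + 46128 + 11594) - 3341) = √(58392 - 3341) = √55051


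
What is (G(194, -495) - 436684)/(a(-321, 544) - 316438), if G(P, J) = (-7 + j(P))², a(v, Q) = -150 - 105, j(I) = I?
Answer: 401715/316693 ≈ 1.2685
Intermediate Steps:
a(v, Q) = -255
G(P, J) = (-7 + P)²
(G(194, -495) - 436684)/(a(-321, 544) - 316438) = ((-7 + 194)² - 436684)/(-255 - 316438) = (187² - 436684)/(-316693) = (34969 - 436684)*(-1/316693) = -401715*(-1/316693) = 401715/316693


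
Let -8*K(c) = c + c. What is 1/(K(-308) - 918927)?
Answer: -1/918850 ≈ -1.0883e-6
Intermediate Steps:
K(c) = -c/4 (K(c) = -(c + c)/8 = -c/4)
1/(K(-308) - 918927) = 1/(-1/4*(-308) - 918927) = 1/(77 - 918927) = 1/(-918850) = -1/918850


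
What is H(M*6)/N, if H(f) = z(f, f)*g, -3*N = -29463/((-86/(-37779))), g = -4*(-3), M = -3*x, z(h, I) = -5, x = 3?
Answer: -1720/123675853 ≈ -1.3907e-5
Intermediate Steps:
M = -9 (M = -3*3 = -9)
g = 12
N = 371027559/86 (N = -(-9821)/((-86/(-37779))) = -(-9821)/((-86*(-1/37779))) = -(-9821)/86/37779 = -(-9821)*37779/86 = -⅓*(-1113082677/86) = 371027559/86 ≈ 4.3143e+6)
H(f) = -60 (H(f) = -5*12 = -60)
H(M*6)/N = -60/371027559/86 = -60*86/371027559 = -1720/123675853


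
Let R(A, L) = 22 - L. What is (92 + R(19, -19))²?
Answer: 17689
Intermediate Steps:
(92 + R(19, -19))² = (92 + (22 - 1*(-19)))² = (92 + (22 + 19))² = (92 + 41)² = 133² = 17689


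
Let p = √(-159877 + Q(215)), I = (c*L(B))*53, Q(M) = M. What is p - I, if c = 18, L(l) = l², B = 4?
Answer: -15264 + I*√159662 ≈ -15264.0 + 399.58*I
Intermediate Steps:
I = 15264 (I = (18*4²)*53 = (18*16)*53 = 288*53 = 15264)
p = I*√159662 (p = √(-159877 + 215) = √(-159662) = I*√159662 ≈ 399.58*I)
p - I = I*√159662 - 1*15264 = I*√159662 - 15264 = -15264 + I*√159662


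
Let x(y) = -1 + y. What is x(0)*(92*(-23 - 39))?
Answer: 5704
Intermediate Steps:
x(0)*(92*(-23 - 39)) = (-1 + 0)*(92*(-23 - 39)) = -92*(-62) = -1*(-5704) = 5704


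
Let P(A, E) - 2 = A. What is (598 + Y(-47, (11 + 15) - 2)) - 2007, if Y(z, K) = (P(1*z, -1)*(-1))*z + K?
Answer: -3500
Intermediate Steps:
P(A, E) = 2 + A
Y(z, K) = K + z*(-2 - z) (Y(z, K) = ((2 + 1*z)*(-1))*z + K = ((2 + z)*(-1))*z + K = (-2 - z)*z + K = z*(-2 - z) + K = K + z*(-2 - z))
(598 + Y(-47, (11 + 15) - 2)) - 2007 = (598 + (((11 + 15) - 2) - 1*(-47)*(2 - 47))) - 2007 = (598 + ((26 - 2) - 1*(-47)*(-45))) - 2007 = (598 + (24 - 2115)) - 2007 = (598 - 2091) - 2007 = -1493 - 2007 = -3500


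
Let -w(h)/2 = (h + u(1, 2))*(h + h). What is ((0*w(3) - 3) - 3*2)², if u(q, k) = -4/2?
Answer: 81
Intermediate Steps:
u(q, k) = -2 (u(q, k) = -4*½ = -2)
w(h) = -4*h*(-2 + h) (w(h) = -2*(h - 2)*(h + h) = -2*(-2 + h)*2*h = -4*h*(-2 + h))
((0*w(3) - 3) - 3*2)² = ((0*(4*3*(2 - 1*3)) - 3) - 3*2)² = ((0*(4*3*(2 - 3)) - 3) - 6)² = ((0*(4*3*(-1)) - 3) - 6)² = ((0*(-12) - 3) - 6)² = ((0 - 3) - 6)² = (-3 - 6)² = (-9)² = 81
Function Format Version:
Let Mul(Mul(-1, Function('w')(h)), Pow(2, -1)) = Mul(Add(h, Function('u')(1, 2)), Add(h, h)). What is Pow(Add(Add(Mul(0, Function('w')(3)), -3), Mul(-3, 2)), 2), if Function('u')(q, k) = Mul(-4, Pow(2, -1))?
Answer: 81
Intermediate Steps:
Function('u')(q, k) = -2 (Function('u')(q, k) = Mul(-4, Rational(1, 2)) = -2)
Function('w')(h) = Mul(-4, h, Add(-2, h)) (Function('w')(h) = Mul(-2, Mul(Add(h, -2), Add(h, h))) = Mul(-2, Mul(Add(-2, h), Mul(2, h))) = Mul(-2, Mul(2, h, Add(-2, h))) = Mul(-4, h, Add(-2, h)))
Pow(Add(Add(Mul(0, Function('w')(3)), -3), Mul(-3, 2)), 2) = Pow(Add(Add(Mul(0, Mul(4, 3, Add(2, Mul(-1, 3)))), -3), Mul(-3, 2)), 2) = Pow(Add(Add(Mul(0, Mul(4, 3, Add(2, -3))), -3), -6), 2) = Pow(Add(Add(Mul(0, Mul(4, 3, -1)), -3), -6), 2) = Pow(Add(Add(Mul(0, -12), -3), -6), 2) = Pow(Add(Add(0, -3), -6), 2) = Pow(Add(-3, -6), 2) = Pow(-9, 2) = 81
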